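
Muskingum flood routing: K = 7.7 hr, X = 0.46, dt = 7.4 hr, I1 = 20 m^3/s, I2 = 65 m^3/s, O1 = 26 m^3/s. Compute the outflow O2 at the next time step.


Muskingum coefficients:
denom = 2*K*(1-X) + dt = 2*7.7*(1-0.46) + 7.4 = 15.716.
C0 = (dt - 2*K*X)/denom = (7.4 - 2*7.7*0.46)/15.716 = 0.0201.
C1 = (dt + 2*K*X)/denom = (7.4 + 2*7.7*0.46)/15.716 = 0.9216.
C2 = (2*K*(1-X) - dt)/denom = 0.0583.
O2 = C0*I2 + C1*I1 + C2*O1
   = 0.0201*65 + 0.9216*20 + 0.0583*26
   = 21.25 m^3/s.

21.25


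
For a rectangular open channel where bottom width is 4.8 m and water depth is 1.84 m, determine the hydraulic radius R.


For a rectangular section:
Flow area A = b * y = 4.8 * 1.84 = 8.83 m^2.
Wetted perimeter P = b + 2y = 4.8 + 2*1.84 = 8.48 m.
Hydraulic radius R = A/P = 8.83 / 8.48 = 1.0415 m.

1.0415


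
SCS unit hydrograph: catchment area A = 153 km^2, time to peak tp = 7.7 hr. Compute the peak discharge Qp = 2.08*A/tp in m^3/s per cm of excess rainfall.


SCS formula: Qp = 2.08 * A / tp.
Qp = 2.08 * 153 / 7.7
   = 318.24 / 7.7
   = 41.33 m^3/s per cm.

41.33


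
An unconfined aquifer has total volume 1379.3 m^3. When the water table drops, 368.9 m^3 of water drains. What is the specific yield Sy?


Specific yield Sy = Volume drained / Total volume.
Sy = 368.9 / 1379.3
   = 0.2675.

0.2675


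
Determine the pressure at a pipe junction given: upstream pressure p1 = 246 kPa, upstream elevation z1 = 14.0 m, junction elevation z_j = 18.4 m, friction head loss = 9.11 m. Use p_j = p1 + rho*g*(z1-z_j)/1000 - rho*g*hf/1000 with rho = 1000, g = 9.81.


Junction pressure: p_j = p1 + rho*g*(z1 - z_j)/1000 - rho*g*hf/1000.
Elevation term = 1000*9.81*(14.0 - 18.4)/1000 = -43.164 kPa.
Friction term = 1000*9.81*9.11/1000 = 89.369 kPa.
p_j = 246 + -43.164 - 89.369 = 113.47 kPa.

113.47


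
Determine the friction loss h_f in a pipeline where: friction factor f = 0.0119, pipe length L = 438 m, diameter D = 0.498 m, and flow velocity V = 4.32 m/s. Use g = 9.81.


Darcy-Weisbach equation: h_f = f * (L/D) * V^2/(2g).
f * L/D = 0.0119 * 438/0.498 = 10.4663.
V^2/(2g) = 4.32^2 / (2*9.81) = 18.6624 / 19.62 = 0.9512 m.
h_f = 10.4663 * 0.9512 = 9.955 m.

9.955


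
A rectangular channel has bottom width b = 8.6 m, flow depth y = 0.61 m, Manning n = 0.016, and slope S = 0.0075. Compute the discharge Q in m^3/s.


For a rectangular channel, the cross-sectional area A = b * y = 8.6 * 0.61 = 5.25 m^2.
The wetted perimeter P = b + 2y = 8.6 + 2*0.61 = 9.82 m.
Hydraulic radius R = A/P = 5.25/9.82 = 0.5342 m.
Velocity V = (1/n)*R^(2/3)*S^(1/2) = (1/0.016)*0.5342^(2/3)*0.0075^(1/2) = 3.5636 m/s.
Discharge Q = A * V = 5.25 * 3.5636 = 18.695 m^3/s.

18.695


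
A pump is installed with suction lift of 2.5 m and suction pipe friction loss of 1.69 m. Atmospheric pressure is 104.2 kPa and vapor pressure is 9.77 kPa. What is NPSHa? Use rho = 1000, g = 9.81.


NPSHa = p_atm/(rho*g) - z_s - hf_s - p_vap/(rho*g).
p_atm/(rho*g) = 104.2*1000 / (1000*9.81) = 10.622 m.
p_vap/(rho*g) = 9.77*1000 / (1000*9.81) = 0.996 m.
NPSHa = 10.622 - 2.5 - 1.69 - 0.996
      = 5.44 m.

5.44


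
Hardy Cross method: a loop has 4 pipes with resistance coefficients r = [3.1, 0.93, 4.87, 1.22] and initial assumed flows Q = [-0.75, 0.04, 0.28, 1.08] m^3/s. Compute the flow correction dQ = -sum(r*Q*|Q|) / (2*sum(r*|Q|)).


Numerator terms (r*Q*|Q|): 3.1*-0.75*|-0.75| = -1.7438; 0.93*0.04*|0.04| = 0.0015; 4.87*0.28*|0.28| = 0.3818; 1.22*1.08*|1.08| = 1.423.
Sum of numerator = 0.0626.
Denominator terms (r*|Q|): 3.1*|-0.75| = 2.325; 0.93*|0.04| = 0.0372; 4.87*|0.28| = 1.3636; 1.22*|1.08| = 1.3176.
2 * sum of denominator = 2 * 5.0434 = 10.0868.
dQ = -0.0626 / 10.0868 = -0.0062 m^3/s.

-0.0062


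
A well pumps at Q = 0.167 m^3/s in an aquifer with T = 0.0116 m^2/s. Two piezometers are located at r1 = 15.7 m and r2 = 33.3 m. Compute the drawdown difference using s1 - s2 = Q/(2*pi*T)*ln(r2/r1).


Thiem equation: s1 - s2 = Q/(2*pi*T) * ln(r2/r1).
ln(r2/r1) = ln(33.3/15.7) = 0.7519.
Q/(2*pi*T) = 0.167 / (2*pi*0.0116) = 0.167 / 0.0729 = 2.2913.
s1 - s2 = 2.2913 * 0.7519 = 1.7228 m.

1.7228


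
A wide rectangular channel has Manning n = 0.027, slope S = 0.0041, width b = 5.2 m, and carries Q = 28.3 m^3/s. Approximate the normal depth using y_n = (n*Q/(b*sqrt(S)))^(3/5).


We use the wide-channel approximation y_n = (n*Q/(b*sqrt(S)))^(3/5).
sqrt(S) = sqrt(0.0041) = 0.064031.
Numerator: n*Q = 0.027 * 28.3 = 0.7641.
Denominator: b*sqrt(S) = 5.2 * 0.064031 = 0.332961.
arg = 2.2949.
y_n = 2.2949^(3/5) = 1.6461 m.

1.6461


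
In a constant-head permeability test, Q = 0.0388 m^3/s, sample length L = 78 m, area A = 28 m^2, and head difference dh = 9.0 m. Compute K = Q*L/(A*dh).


From K = Q*L / (A*dh):
Numerator: Q*L = 0.0388 * 78 = 3.0264.
Denominator: A*dh = 28 * 9.0 = 252.0.
K = 3.0264 / 252.0 = 0.01201 m/s.

0.01201


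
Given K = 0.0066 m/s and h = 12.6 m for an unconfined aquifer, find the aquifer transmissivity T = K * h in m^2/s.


Transmissivity is defined as T = K * h.
T = 0.0066 * 12.6
  = 0.0832 m^2/s.

0.0832


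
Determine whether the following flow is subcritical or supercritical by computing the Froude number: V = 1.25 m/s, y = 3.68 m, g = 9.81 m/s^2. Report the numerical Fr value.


The Froude number is defined as Fr = V / sqrt(g*y).
g*y = 9.81 * 3.68 = 36.1008.
sqrt(g*y) = sqrt(36.1008) = 6.0084.
Fr = 1.25 / 6.0084 = 0.208.
Since Fr < 1, the flow is subcritical.

0.208


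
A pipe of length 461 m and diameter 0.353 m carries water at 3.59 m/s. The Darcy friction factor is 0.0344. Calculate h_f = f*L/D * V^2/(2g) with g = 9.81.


Darcy-Weisbach equation: h_f = f * (L/D) * V^2/(2g).
f * L/D = 0.0344 * 461/0.353 = 44.9246.
V^2/(2g) = 3.59^2 / (2*9.81) = 12.8881 / 19.62 = 0.6569 m.
h_f = 44.9246 * 0.6569 = 29.51 m.

29.51


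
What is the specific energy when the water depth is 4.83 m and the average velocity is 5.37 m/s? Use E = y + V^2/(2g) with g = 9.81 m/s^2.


Specific energy E = y + V^2/(2g).
Velocity head = V^2/(2g) = 5.37^2 / (2*9.81) = 28.8369 / 19.62 = 1.4698 m.
E = 4.83 + 1.4698 = 6.2998 m.

6.2998


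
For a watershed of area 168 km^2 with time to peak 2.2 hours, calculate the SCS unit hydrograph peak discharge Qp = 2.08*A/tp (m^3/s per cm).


SCS formula: Qp = 2.08 * A / tp.
Qp = 2.08 * 168 / 2.2
   = 349.44 / 2.2
   = 158.84 m^3/s per cm.

158.84


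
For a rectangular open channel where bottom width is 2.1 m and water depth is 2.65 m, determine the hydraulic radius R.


For a rectangular section:
Flow area A = b * y = 2.1 * 2.65 = 5.57 m^2.
Wetted perimeter P = b + 2y = 2.1 + 2*2.65 = 7.4 m.
Hydraulic radius R = A/P = 5.57 / 7.4 = 0.752 m.

0.752


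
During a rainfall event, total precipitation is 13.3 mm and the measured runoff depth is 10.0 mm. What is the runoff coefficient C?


The runoff coefficient C = runoff depth / rainfall depth.
C = 10.0 / 13.3
  = 0.7519.

0.7519


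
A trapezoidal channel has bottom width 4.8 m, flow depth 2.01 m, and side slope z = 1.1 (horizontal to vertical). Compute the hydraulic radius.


For a trapezoidal section with side slope z:
A = (b + z*y)*y = (4.8 + 1.1*2.01)*2.01 = 14.092 m^2.
P = b + 2*y*sqrt(1 + z^2) = 4.8 + 2*2.01*sqrt(1 + 1.1^2) = 10.776 m.
R = A/P = 14.092 / 10.776 = 1.3077 m.

1.3077


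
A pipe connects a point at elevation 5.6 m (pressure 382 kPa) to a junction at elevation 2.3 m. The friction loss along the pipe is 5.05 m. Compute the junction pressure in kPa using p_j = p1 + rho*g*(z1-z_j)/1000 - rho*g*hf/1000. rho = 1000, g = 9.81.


Junction pressure: p_j = p1 + rho*g*(z1 - z_j)/1000 - rho*g*hf/1000.
Elevation term = 1000*9.81*(5.6 - 2.3)/1000 = 32.373 kPa.
Friction term = 1000*9.81*5.05/1000 = 49.541 kPa.
p_j = 382 + 32.373 - 49.541 = 364.83 kPa.

364.83


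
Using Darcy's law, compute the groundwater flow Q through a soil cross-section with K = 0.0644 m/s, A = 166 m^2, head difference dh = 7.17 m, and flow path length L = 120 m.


Darcy's law: Q = K * A * i, where i = dh/L.
Hydraulic gradient i = 7.17 / 120 = 0.05975.
Q = 0.0644 * 166 * 0.05975
  = 0.6388 m^3/s.

0.6388


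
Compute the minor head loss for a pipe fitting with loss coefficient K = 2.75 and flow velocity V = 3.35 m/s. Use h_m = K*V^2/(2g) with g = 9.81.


Minor loss formula: h_m = K * V^2/(2g).
V^2 = 3.35^2 = 11.2225.
V^2/(2g) = 11.2225 / 19.62 = 0.572 m.
h_m = 2.75 * 0.572 = 1.573 m.

1.573


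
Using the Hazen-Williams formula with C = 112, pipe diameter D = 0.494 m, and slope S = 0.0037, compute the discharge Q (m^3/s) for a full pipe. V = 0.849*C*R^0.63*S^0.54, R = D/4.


For a full circular pipe, R = D/4 = 0.494/4 = 0.1235 m.
V = 0.849 * 112 * 0.1235^0.63 * 0.0037^0.54
  = 0.849 * 112 * 0.267763 * 0.048622
  = 1.238 m/s.
Pipe area A = pi*D^2/4 = pi*0.494^2/4 = 0.1917 m^2.
Q = A * V = 0.1917 * 1.238 = 0.2373 m^3/s.

0.2373


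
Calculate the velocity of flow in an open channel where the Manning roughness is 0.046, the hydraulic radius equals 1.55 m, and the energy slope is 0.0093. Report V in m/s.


Manning's equation gives V = (1/n) * R^(2/3) * S^(1/2).
First, compute R^(2/3) = 1.55^(2/3) = 1.3393.
Next, S^(1/2) = 0.0093^(1/2) = 0.096437.
Then 1/n = 1/0.046 = 21.74.
V = 21.74 * 1.3393 * 0.096437 = 2.8078 m/s.

2.8078


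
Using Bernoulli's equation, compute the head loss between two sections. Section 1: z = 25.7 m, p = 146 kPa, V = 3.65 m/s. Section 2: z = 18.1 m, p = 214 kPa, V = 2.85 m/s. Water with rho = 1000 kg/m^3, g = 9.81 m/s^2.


Total head at each section: H = z + p/(rho*g) + V^2/(2g).
H1 = 25.7 + 146*1000/(1000*9.81) + 3.65^2/(2*9.81)
   = 25.7 + 14.883 + 0.679
   = 41.262 m.
H2 = 18.1 + 214*1000/(1000*9.81) + 2.85^2/(2*9.81)
   = 18.1 + 21.814 + 0.414
   = 40.328 m.
h_L = H1 - H2 = 41.262 - 40.328 = 0.933 m.

0.933


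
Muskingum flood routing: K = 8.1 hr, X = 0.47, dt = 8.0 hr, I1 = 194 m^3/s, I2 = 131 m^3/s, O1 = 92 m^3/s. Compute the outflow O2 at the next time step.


Muskingum coefficients:
denom = 2*K*(1-X) + dt = 2*8.1*(1-0.47) + 8.0 = 16.586.
C0 = (dt - 2*K*X)/denom = (8.0 - 2*8.1*0.47)/16.586 = 0.0233.
C1 = (dt + 2*K*X)/denom = (8.0 + 2*8.1*0.47)/16.586 = 0.9414.
C2 = (2*K*(1-X) - dt)/denom = 0.0353.
O2 = C0*I2 + C1*I1 + C2*O1
   = 0.0233*131 + 0.9414*194 + 0.0353*92
   = 188.93 m^3/s.

188.93


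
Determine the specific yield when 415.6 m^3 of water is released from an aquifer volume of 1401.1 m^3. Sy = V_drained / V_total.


Specific yield Sy = Volume drained / Total volume.
Sy = 415.6 / 1401.1
   = 0.2966.

0.2966


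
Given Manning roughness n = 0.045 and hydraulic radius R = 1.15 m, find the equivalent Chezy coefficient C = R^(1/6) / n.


The Chezy coefficient relates to Manning's n through C = R^(1/6) / n.
R^(1/6) = 1.15^(1/6) = 1.023567.
C = 1.023567 / 0.045 = 22.75 m^(1/2)/s.

22.75


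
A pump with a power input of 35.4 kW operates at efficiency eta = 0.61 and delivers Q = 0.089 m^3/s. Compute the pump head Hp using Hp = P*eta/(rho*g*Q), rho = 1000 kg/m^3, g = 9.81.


Pump head formula: Hp = P * eta / (rho * g * Q).
Numerator: P * eta = 35.4 * 1000 * 0.61 = 21594.0 W.
Denominator: rho * g * Q = 1000 * 9.81 * 0.089 = 873.09.
Hp = 21594.0 / 873.09 = 24.73 m.

24.73


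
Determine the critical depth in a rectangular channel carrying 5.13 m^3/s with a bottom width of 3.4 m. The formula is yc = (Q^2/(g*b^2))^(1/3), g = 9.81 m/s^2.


Using yc = (Q^2 / (g * b^2))^(1/3):
Q^2 = 5.13^2 = 26.32.
g * b^2 = 9.81 * 3.4^2 = 9.81 * 11.56 = 113.4.
Q^2 / (g*b^2) = 26.32 / 113.4 = 0.2321.
yc = 0.2321^(1/3) = 0.6145 m.

0.6145


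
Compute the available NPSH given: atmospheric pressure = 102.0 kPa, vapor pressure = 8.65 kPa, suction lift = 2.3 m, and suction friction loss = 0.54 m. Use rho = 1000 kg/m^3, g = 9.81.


NPSHa = p_atm/(rho*g) - z_s - hf_s - p_vap/(rho*g).
p_atm/(rho*g) = 102.0*1000 / (1000*9.81) = 10.398 m.
p_vap/(rho*g) = 8.65*1000 / (1000*9.81) = 0.882 m.
NPSHa = 10.398 - 2.3 - 0.54 - 0.882
      = 6.68 m.

6.68


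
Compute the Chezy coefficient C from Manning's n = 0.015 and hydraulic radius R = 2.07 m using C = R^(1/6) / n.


The Chezy coefficient relates to Manning's n through C = R^(1/6) / n.
R^(1/6) = 2.07^(1/6) = 1.128916.
C = 1.128916 / 0.015 = 75.26 m^(1/2)/s.

75.26


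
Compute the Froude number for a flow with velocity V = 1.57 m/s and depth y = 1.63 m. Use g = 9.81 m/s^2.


The Froude number is defined as Fr = V / sqrt(g*y).
g*y = 9.81 * 1.63 = 15.9903.
sqrt(g*y) = sqrt(15.9903) = 3.9988.
Fr = 1.57 / 3.9988 = 0.3926.

0.3926


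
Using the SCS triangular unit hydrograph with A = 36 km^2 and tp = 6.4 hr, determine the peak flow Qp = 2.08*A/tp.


SCS formula: Qp = 2.08 * A / tp.
Qp = 2.08 * 36 / 6.4
   = 74.88 / 6.4
   = 11.7 m^3/s per cm.

11.7


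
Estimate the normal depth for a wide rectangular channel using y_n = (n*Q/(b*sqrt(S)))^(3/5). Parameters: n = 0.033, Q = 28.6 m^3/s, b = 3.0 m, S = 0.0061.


We use the wide-channel approximation y_n = (n*Q/(b*sqrt(S)))^(3/5).
sqrt(S) = sqrt(0.0061) = 0.078102.
Numerator: n*Q = 0.033 * 28.6 = 0.9438.
Denominator: b*sqrt(S) = 3.0 * 0.078102 = 0.234306.
arg = 4.028.
y_n = 4.028^(3/5) = 2.307 m.

2.307


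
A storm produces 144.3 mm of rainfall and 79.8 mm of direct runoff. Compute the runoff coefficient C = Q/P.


The runoff coefficient C = runoff depth / rainfall depth.
C = 79.8 / 144.3
  = 0.553.

0.553


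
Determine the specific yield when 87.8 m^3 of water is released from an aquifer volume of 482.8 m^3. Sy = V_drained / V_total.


Specific yield Sy = Volume drained / Total volume.
Sy = 87.8 / 482.8
   = 0.1819.

0.1819


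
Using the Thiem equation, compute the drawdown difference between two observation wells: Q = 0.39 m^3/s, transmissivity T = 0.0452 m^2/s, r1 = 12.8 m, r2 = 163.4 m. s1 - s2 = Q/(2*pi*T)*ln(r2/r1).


Thiem equation: s1 - s2 = Q/(2*pi*T) * ln(r2/r1).
ln(r2/r1) = ln(163.4/12.8) = 2.5468.
Q/(2*pi*T) = 0.39 / (2*pi*0.0452) = 0.39 / 0.284 = 1.3732.
s1 - s2 = 1.3732 * 2.5468 = 3.4973 m.

3.4973


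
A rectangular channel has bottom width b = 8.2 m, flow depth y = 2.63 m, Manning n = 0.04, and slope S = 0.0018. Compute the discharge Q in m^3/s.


For a rectangular channel, the cross-sectional area A = b * y = 8.2 * 2.63 = 21.57 m^2.
The wetted perimeter P = b + 2y = 8.2 + 2*2.63 = 13.46 m.
Hydraulic radius R = A/P = 21.57/13.46 = 1.6022 m.
Velocity V = (1/n)*R^(2/3)*S^(1/2) = (1/0.04)*1.6022^(2/3)*0.0018^(1/2) = 1.4523 m/s.
Discharge Q = A * V = 21.57 * 1.4523 = 31.321 m^3/s.

31.321


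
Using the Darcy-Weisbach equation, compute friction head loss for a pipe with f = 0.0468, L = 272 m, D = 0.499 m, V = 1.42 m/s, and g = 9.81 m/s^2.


Darcy-Weisbach equation: h_f = f * (L/D) * V^2/(2g).
f * L/D = 0.0468 * 272/0.499 = 25.5102.
V^2/(2g) = 1.42^2 / (2*9.81) = 2.0164 / 19.62 = 0.1028 m.
h_f = 25.5102 * 0.1028 = 2.622 m.

2.622


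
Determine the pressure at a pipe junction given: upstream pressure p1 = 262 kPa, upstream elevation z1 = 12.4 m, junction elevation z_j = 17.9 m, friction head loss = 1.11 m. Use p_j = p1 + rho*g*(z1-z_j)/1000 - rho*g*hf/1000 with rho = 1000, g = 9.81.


Junction pressure: p_j = p1 + rho*g*(z1 - z_j)/1000 - rho*g*hf/1000.
Elevation term = 1000*9.81*(12.4 - 17.9)/1000 = -53.955 kPa.
Friction term = 1000*9.81*1.11/1000 = 10.889 kPa.
p_j = 262 + -53.955 - 10.889 = 197.16 kPa.

197.16


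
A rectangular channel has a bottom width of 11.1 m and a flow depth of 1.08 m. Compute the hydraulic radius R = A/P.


For a rectangular section:
Flow area A = b * y = 11.1 * 1.08 = 11.99 m^2.
Wetted perimeter P = b + 2y = 11.1 + 2*1.08 = 13.26 m.
Hydraulic radius R = A/P = 11.99 / 13.26 = 0.9041 m.

0.9041


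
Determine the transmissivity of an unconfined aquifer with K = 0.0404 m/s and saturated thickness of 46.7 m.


Transmissivity is defined as T = K * h.
T = 0.0404 * 46.7
  = 1.8867 m^2/s.

1.8867


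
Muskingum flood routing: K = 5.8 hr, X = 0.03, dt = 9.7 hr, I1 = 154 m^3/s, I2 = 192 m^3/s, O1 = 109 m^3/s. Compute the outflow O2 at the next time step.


Muskingum coefficients:
denom = 2*K*(1-X) + dt = 2*5.8*(1-0.03) + 9.7 = 20.952.
C0 = (dt - 2*K*X)/denom = (9.7 - 2*5.8*0.03)/20.952 = 0.4464.
C1 = (dt + 2*K*X)/denom = (9.7 + 2*5.8*0.03)/20.952 = 0.4796.
C2 = (2*K*(1-X) - dt)/denom = 0.0741.
O2 = C0*I2 + C1*I1 + C2*O1
   = 0.4464*192 + 0.4796*154 + 0.0741*109
   = 167.63 m^3/s.

167.63


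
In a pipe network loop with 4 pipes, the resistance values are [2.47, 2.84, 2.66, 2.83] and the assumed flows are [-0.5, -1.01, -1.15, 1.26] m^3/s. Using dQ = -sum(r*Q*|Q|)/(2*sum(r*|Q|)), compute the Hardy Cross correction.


Numerator terms (r*Q*|Q|): 2.47*-0.5*|-0.5| = -0.6175; 2.84*-1.01*|-1.01| = -2.8971; 2.66*-1.15*|-1.15| = -3.5178; 2.83*1.26*|1.26| = 4.4929.
Sum of numerator = -2.5395.
Denominator terms (r*|Q|): 2.47*|-0.5| = 1.235; 2.84*|-1.01| = 2.8684; 2.66*|-1.15| = 3.059; 2.83*|1.26| = 3.5658.
2 * sum of denominator = 2 * 10.7282 = 21.4564.
dQ = --2.5395 / 21.4564 = 0.1184 m^3/s.

0.1184


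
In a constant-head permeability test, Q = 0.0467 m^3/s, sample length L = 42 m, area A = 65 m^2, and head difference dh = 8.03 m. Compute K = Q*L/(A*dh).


From K = Q*L / (A*dh):
Numerator: Q*L = 0.0467 * 42 = 1.9614.
Denominator: A*dh = 65 * 8.03 = 521.95.
K = 1.9614 / 521.95 = 0.003758 m/s.

0.003758


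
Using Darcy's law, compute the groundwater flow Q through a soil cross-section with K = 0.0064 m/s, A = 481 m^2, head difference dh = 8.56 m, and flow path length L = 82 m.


Darcy's law: Q = K * A * i, where i = dh/L.
Hydraulic gradient i = 8.56 / 82 = 0.10439.
Q = 0.0064 * 481 * 0.10439
  = 0.3214 m^3/s.

0.3214


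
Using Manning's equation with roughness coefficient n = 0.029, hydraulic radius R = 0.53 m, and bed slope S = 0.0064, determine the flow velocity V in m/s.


Manning's equation gives V = (1/n) * R^(2/3) * S^(1/2).
First, compute R^(2/3) = 0.53^(2/3) = 0.6549.
Next, S^(1/2) = 0.0064^(1/2) = 0.08.
Then 1/n = 1/0.029 = 34.48.
V = 34.48 * 0.6549 * 0.08 = 1.8067 m/s.

1.8067


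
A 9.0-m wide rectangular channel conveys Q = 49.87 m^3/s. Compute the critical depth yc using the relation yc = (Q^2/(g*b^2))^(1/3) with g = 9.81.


Using yc = (Q^2 / (g * b^2))^(1/3):
Q^2 = 49.87^2 = 2487.02.
g * b^2 = 9.81 * 9.0^2 = 9.81 * 81.0 = 794.61.
Q^2 / (g*b^2) = 2487.02 / 794.61 = 3.1299.
yc = 3.1299^(1/3) = 1.4628 m.

1.4628


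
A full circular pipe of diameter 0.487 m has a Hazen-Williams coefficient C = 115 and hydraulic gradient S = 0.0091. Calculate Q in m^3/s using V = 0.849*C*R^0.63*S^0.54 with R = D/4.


For a full circular pipe, R = D/4 = 0.487/4 = 0.1217 m.
V = 0.849 * 115 * 0.1217^0.63 * 0.0091^0.54
  = 0.849 * 115 * 0.265366 * 0.079046
  = 2.048 m/s.
Pipe area A = pi*D^2/4 = pi*0.487^2/4 = 0.1863 m^2.
Q = A * V = 0.1863 * 2.048 = 0.3815 m^3/s.

0.3815


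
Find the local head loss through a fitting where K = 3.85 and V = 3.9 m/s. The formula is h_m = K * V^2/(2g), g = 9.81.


Minor loss formula: h_m = K * V^2/(2g).
V^2 = 3.9^2 = 15.21.
V^2/(2g) = 15.21 / 19.62 = 0.7752 m.
h_m = 3.85 * 0.7752 = 2.9846 m.

2.9846


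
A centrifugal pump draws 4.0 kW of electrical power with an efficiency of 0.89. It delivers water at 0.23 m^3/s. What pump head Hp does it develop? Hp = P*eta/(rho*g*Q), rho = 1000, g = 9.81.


Pump head formula: Hp = P * eta / (rho * g * Q).
Numerator: P * eta = 4.0 * 1000 * 0.89 = 3560.0 W.
Denominator: rho * g * Q = 1000 * 9.81 * 0.23 = 2256.3.
Hp = 3560.0 / 2256.3 = 1.58 m.

1.58


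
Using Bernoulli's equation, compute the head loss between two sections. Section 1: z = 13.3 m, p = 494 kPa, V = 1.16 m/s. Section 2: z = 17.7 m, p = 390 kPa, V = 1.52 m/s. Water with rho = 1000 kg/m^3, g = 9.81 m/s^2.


Total head at each section: H = z + p/(rho*g) + V^2/(2g).
H1 = 13.3 + 494*1000/(1000*9.81) + 1.16^2/(2*9.81)
   = 13.3 + 50.357 + 0.0686
   = 63.725 m.
H2 = 17.7 + 390*1000/(1000*9.81) + 1.52^2/(2*9.81)
   = 17.7 + 39.755 + 0.1178
   = 57.573 m.
h_L = H1 - H2 = 63.725 - 57.573 = 6.152 m.

6.152


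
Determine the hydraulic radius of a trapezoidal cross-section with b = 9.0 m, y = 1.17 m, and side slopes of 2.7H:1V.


For a trapezoidal section with side slope z:
A = (b + z*y)*y = (9.0 + 2.7*1.17)*1.17 = 14.226 m^2.
P = b + 2*y*sqrt(1 + z^2) = 9.0 + 2*1.17*sqrt(1 + 2.7^2) = 15.737 m.
R = A/P = 14.226 / 15.737 = 0.904 m.

0.904


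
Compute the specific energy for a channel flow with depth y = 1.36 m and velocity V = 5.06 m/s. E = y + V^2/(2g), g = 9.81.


Specific energy E = y + V^2/(2g).
Velocity head = V^2/(2g) = 5.06^2 / (2*9.81) = 25.6036 / 19.62 = 1.305 m.
E = 1.36 + 1.305 = 2.665 m.

2.665


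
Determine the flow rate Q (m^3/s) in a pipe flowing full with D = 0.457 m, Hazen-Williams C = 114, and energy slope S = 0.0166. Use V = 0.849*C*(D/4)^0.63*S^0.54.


For a full circular pipe, R = D/4 = 0.457/4 = 0.1143 m.
V = 0.849 * 114 * 0.1143^0.63 * 0.0166^0.54
  = 0.849 * 114 * 0.254947 * 0.10936
  = 2.6985 m/s.
Pipe area A = pi*D^2/4 = pi*0.457^2/4 = 0.164 m^2.
Q = A * V = 0.164 * 2.6985 = 0.4426 m^3/s.

0.4426


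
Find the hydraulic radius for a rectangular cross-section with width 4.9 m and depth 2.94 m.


For a rectangular section:
Flow area A = b * y = 4.9 * 2.94 = 14.41 m^2.
Wetted perimeter P = b + 2y = 4.9 + 2*2.94 = 10.78 m.
Hydraulic radius R = A/P = 14.41 / 10.78 = 1.3364 m.

1.3364


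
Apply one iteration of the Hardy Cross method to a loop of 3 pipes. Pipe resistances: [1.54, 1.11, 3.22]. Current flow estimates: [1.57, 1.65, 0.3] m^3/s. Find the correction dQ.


Numerator terms (r*Q*|Q|): 1.54*1.57*|1.57| = 3.7959; 1.11*1.65*|1.65| = 3.022; 3.22*0.3*|0.3| = 0.2898.
Sum of numerator = 7.1077.
Denominator terms (r*|Q|): 1.54*|1.57| = 2.4178; 1.11*|1.65| = 1.8315; 3.22*|0.3| = 0.966.
2 * sum of denominator = 2 * 5.2153 = 10.4306.
dQ = -7.1077 / 10.4306 = -0.6814 m^3/s.

-0.6814


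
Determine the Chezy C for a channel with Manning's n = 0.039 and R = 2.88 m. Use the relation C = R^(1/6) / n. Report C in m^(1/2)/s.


The Chezy coefficient relates to Manning's n through C = R^(1/6) / n.
R^(1/6) = 2.88^(1/6) = 1.192794.
C = 1.192794 / 0.039 = 30.58 m^(1/2)/s.

30.58


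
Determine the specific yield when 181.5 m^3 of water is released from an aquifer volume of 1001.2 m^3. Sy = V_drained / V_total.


Specific yield Sy = Volume drained / Total volume.
Sy = 181.5 / 1001.2
   = 0.1813.

0.1813


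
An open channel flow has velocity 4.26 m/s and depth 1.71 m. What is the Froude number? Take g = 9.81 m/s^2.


The Froude number is defined as Fr = V / sqrt(g*y).
g*y = 9.81 * 1.71 = 16.7751.
sqrt(g*y) = sqrt(16.7751) = 4.0957.
Fr = 4.26 / 4.0957 = 1.0401.

1.0401


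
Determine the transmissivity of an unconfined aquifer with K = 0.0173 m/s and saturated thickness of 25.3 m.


Transmissivity is defined as T = K * h.
T = 0.0173 * 25.3
  = 0.4377 m^2/s.

0.4377


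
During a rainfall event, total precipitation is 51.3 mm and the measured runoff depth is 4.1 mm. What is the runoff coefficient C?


The runoff coefficient C = runoff depth / rainfall depth.
C = 4.1 / 51.3
  = 0.0799.

0.0799


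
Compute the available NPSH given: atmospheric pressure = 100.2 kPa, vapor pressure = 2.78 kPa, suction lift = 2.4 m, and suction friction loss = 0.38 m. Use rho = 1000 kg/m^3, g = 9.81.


NPSHa = p_atm/(rho*g) - z_s - hf_s - p_vap/(rho*g).
p_atm/(rho*g) = 100.2*1000 / (1000*9.81) = 10.214 m.
p_vap/(rho*g) = 2.78*1000 / (1000*9.81) = 0.283 m.
NPSHa = 10.214 - 2.4 - 0.38 - 0.283
      = 7.15 m.

7.15


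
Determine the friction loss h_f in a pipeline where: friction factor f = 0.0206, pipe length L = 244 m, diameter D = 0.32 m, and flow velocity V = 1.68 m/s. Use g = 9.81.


Darcy-Weisbach equation: h_f = f * (L/D) * V^2/(2g).
f * L/D = 0.0206 * 244/0.32 = 15.7075.
V^2/(2g) = 1.68^2 / (2*9.81) = 2.8224 / 19.62 = 0.1439 m.
h_f = 15.7075 * 0.1439 = 2.26 m.

2.26


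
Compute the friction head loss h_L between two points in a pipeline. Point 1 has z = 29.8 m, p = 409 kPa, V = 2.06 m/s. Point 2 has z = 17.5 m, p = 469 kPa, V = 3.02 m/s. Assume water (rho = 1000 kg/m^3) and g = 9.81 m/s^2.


Total head at each section: H = z + p/(rho*g) + V^2/(2g).
H1 = 29.8 + 409*1000/(1000*9.81) + 2.06^2/(2*9.81)
   = 29.8 + 41.692 + 0.2163
   = 71.708 m.
H2 = 17.5 + 469*1000/(1000*9.81) + 3.02^2/(2*9.81)
   = 17.5 + 47.808 + 0.4649
   = 65.773 m.
h_L = H1 - H2 = 71.708 - 65.773 = 5.935 m.

5.935


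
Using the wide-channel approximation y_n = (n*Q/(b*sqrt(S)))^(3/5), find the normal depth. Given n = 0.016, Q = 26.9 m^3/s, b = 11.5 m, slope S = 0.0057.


We use the wide-channel approximation y_n = (n*Q/(b*sqrt(S)))^(3/5).
sqrt(S) = sqrt(0.0057) = 0.075498.
Numerator: n*Q = 0.016 * 26.9 = 0.4304.
Denominator: b*sqrt(S) = 11.5 * 0.075498 = 0.868227.
arg = 0.4957.
y_n = 0.4957^(3/5) = 0.6564 m.

0.6564


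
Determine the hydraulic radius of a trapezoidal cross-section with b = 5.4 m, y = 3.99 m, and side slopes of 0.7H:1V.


For a trapezoidal section with side slope z:
A = (b + z*y)*y = (5.4 + 0.7*3.99)*3.99 = 32.69 m^2.
P = b + 2*y*sqrt(1 + z^2) = 5.4 + 2*3.99*sqrt(1 + 0.7^2) = 15.141 m.
R = A/P = 32.69 / 15.141 = 2.1591 m.

2.1591


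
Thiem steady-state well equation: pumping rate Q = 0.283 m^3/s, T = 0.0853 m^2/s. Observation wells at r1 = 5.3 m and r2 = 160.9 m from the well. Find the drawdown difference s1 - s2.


Thiem equation: s1 - s2 = Q/(2*pi*T) * ln(r2/r1).
ln(r2/r1) = ln(160.9/5.3) = 3.4131.
Q/(2*pi*T) = 0.283 / (2*pi*0.0853) = 0.283 / 0.536 = 0.528.
s1 - s2 = 0.528 * 3.4131 = 1.8022 m.

1.8022


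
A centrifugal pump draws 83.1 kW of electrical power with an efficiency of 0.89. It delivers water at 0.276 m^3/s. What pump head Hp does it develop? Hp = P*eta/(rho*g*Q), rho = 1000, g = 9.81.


Pump head formula: Hp = P * eta / (rho * g * Q).
Numerator: P * eta = 83.1 * 1000 * 0.89 = 73959.0 W.
Denominator: rho * g * Q = 1000 * 9.81 * 0.276 = 2707.56.
Hp = 73959.0 / 2707.56 = 27.32 m.

27.32


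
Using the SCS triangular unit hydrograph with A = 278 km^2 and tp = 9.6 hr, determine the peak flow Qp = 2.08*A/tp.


SCS formula: Qp = 2.08 * A / tp.
Qp = 2.08 * 278 / 9.6
   = 578.24 / 9.6
   = 60.23 m^3/s per cm.

60.23


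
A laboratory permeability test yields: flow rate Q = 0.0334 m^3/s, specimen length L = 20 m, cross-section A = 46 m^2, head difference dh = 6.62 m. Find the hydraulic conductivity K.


From K = Q*L / (A*dh):
Numerator: Q*L = 0.0334 * 20 = 0.668.
Denominator: A*dh = 46 * 6.62 = 304.52.
K = 0.668 / 304.52 = 0.002194 m/s.

0.002194


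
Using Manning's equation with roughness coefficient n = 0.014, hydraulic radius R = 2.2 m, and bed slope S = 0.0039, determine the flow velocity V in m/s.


Manning's equation gives V = (1/n) * R^(2/3) * S^(1/2).
First, compute R^(2/3) = 2.2^(2/3) = 1.6915.
Next, S^(1/2) = 0.0039^(1/2) = 0.06245.
Then 1/n = 1/0.014 = 71.43.
V = 71.43 * 1.6915 * 0.06245 = 7.5455 m/s.

7.5455


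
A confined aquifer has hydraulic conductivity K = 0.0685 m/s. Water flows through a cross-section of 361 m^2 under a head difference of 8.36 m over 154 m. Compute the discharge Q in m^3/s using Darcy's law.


Darcy's law: Q = K * A * i, where i = dh/L.
Hydraulic gradient i = 8.36 / 154 = 0.054286.
Q = 0.0685 * 361 * 0.054286
  = 1.3424 m^3/s.

1.3424


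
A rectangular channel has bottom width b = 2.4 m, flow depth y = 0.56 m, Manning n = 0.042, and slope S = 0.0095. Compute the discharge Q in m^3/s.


For a rectangular channel, the cross-sectional area A = b * y = 2.4 * 0.56 = 1.34 m^2.
The wetted perimeter P = b + 2y = 2.4 + 2*0.56 = 3.52 m.
Hydraulic radius R = A/P = 1.34/3.52 = 0.3818 m.
Velocity V = (1/n)*R^(2/3)*S^(1/2) = (1/0.042)*0.3818^(2/3)*0.0095^(1/2) = 1.2214 m/s.
Discharge Q = A * V = 1.34 * 1.2214 = 1.642 m^3/s.

1.642


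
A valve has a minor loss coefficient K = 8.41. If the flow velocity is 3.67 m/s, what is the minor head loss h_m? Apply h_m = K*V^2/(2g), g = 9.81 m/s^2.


Minor loss formula: h_m = K * V^2/(2g).
V^2 = 3.67^2 = 13.4689.
V^2/(2g) = 13.4689 / 19.62 = 0.6865 m.
h_m = 8.41 * 0.6865 = 5.7734 m.

5.7734


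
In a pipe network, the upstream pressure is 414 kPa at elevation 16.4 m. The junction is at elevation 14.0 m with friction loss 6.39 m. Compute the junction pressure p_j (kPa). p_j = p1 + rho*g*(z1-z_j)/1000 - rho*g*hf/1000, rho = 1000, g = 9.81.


Junction pressure: p_j = p1 + rho*g*(z1 - z_j)/1000 - rho*g*hf/1000.
Elevation term = 1000*9.81*(16.4 - 14.0)/1000 = 23.544 kPa.
Friction term = 1000*9.81*6.39/1000 = 62.686 kPa.
p_j = 414 + 23.544 - 62.686 = 374.86 kPa.

374.86


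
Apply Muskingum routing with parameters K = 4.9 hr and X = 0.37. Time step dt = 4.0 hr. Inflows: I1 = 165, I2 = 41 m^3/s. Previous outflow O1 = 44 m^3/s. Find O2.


Muskingum coefficients:
denom = 2*K*(1-X) + dt = 2*4.9*(1-0.37) + 4.0 = 10.174.
C0 = (dt - 2*K*X)/denom = (4.0 - 2*4.9*0.37)/10.174 = 0.0368.
C1 = (dt + 2*K*X)/denom = (4.0 + 2*4.9*0.37)/10.174 = 0.7496.
C2 = (2*K*(1-X) - dt)/denom = 0.2137.
O2 = C0*I2 + C1*I1 + C2*O1
   = 0.0368*41 + 0.7496*165 + 0.2137*44
   = 134.59 m^3/s.

134.59


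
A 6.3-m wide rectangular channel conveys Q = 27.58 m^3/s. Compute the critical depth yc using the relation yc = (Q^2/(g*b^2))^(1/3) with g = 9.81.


Using yc = (Q^2 / (g * b^2))^(1/3):
Q^2 = 27.58^2 = 760.66.
g * b^2 = 9.81 * 6.3^2 = 9.81 * 39.69 = 389.36.
Q^2 / (g*b^2) = 760.66 / 389.36 = 1.9536.
yc = 1.9536^(1/3) = 1.2501 m.

1.2501


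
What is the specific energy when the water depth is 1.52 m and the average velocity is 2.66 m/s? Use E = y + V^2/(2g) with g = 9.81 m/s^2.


Specific energy E = y + V^2/(2g).
Velocity head = V^2/(2g) = 2.66^2 / (2*9.81) = 7.0756 / 19.62 = 0.3606 m.
E = 1.52 + 0.3606 = 1.8806 m.

1.8806


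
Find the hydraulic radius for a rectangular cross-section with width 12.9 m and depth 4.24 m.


For a rectangular section:
Flow area A = b * y = 12.9 * 4.24 = 54.7 m^2.
Wetted perimeter P = b + 2y = 12.9 + 2*4.24 = 21.38 m.
Hydraulic radius R = A/P = 54.7 / 21.38 = 2.5583 m.

2.5583


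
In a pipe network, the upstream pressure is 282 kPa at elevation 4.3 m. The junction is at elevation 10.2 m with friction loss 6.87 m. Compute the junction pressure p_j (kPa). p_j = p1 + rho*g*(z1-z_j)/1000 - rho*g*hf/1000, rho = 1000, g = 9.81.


Junction pressure: p_j = p1 + rho*g*(z1 - z_j)/1000 - rho*g*hf/1000.
Elevation term = 1000*9.81*(4.3 - 10.2)/1000 = -57.879 kPa.
Friction term = 1000*9.81*6.87/1000 = 67.395 kPa.
p_j = 282 + -57.879 - 67.395 = 156.73 kPa.

156.73


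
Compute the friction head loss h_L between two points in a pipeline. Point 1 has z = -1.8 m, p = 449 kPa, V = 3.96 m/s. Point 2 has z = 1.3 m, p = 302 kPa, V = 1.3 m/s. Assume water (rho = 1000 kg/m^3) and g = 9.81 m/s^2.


Total head at each section: H = z + p/(rho*g) + V^2/(2g).
H1 = -1.8 + 449*1000/(1000*9.81) + 3.96^2/(2*9.81)
   = -1.8 + 45.77 + 0.7993
   = 44.769 m.
H2 = 1.3 + 302*1000/(1000*9.81) + 1.3^2/(2*9.81)
   = 1.3 + 30.785 + 0.0861
   = 32.171 m.
h_L = H1 - H2 = 44.769 - 32.171 = 12.598 m.

12.598


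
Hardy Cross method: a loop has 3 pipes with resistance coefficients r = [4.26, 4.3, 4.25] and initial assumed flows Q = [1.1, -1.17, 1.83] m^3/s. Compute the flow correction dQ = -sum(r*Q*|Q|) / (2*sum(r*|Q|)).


Numerator terms (r*Q*|Q|): 4.26*1.1*|1.1| = 5.1546; 4.3*-1.17*|-1.17| = -5.8863; 4.25*1.83*|1.83| = 14.2328.
Sum of numerator = 13.5012.
Denominator terms (r*|Q|): 4.26*|1.1| = 4.686; 4.3*|-1.17| = 5.031; 4.25*|1.83| = 7.7775.
2 * sum of denominator = 2 * 17.4945 = 34.989.
dQ = -13.5012 / 34.989 = -0.3859 m^3/s.

-0.3859


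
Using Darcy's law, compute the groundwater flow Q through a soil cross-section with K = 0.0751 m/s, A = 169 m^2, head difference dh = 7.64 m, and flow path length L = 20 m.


Darcy's law: Q = K * A * i, where i = dh/L.
Hydraulic gradient i = 7.64 / 20 = 0.382.
Q = 0.0751 * 169 * 0.382
  = 4.8483 m^3/s.

4.8483


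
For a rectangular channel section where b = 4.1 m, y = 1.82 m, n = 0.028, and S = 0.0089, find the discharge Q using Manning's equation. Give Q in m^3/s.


For a rectangular channel, the cross-sectional area A = b * y = 4.1 * 1.82 = 7.46 m^2.
The wetted perimeter P = b + 2y = 4.1 + 2*1.82 = 7.74 m.
Hydraulic radius R = A/P = 7.46/7.74 = 0.9641 m.
Velocity V = (1/n)*R^(2/3)*S^(1/2) = (1/0.028)*0.9641^(2/3)*0.0089^(1/2) = 3.2881 m/s.
Discharge Q = A * V = 7.46 * 3.2881 = 24.536 m^3/s.

24.536


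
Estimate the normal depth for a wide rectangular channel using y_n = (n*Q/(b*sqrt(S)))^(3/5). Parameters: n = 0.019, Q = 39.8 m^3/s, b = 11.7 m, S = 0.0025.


We use the wide-channel approximation y_n = (n*Q/(b*sqrt(S)))^(3/5).
sqrt(S) = sqrt(0.0025) = 0.05.
Numerator: n*Q = 0.019 * 39.8 = 0.7562.
Denominator: b*sqrt(S) = 11.7 * 0.05 = 0.585.
arg = 1.2926.
y_n = 1.2926^(3/5) = 1.1665 m.

1.1665


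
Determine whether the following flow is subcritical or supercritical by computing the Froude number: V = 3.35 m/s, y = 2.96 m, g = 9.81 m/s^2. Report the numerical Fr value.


The Froude number is defined as Fr = V / sqrt(g*y).
g*y = 9.81 * 2.96 = 29.0376.
sqrt(g*y) = sqrt(29.0376) = 5.3887.
Fr = 3.35 / 5.3887 = 0.6217.
Since Fr < 1, the flow is subcritical.

0.6217


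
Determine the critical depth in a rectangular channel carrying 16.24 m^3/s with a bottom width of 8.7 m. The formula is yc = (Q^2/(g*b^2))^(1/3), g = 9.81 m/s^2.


Using yc = (Q^2 / (g * b^2))^(1/3):
Q^2 = 16.24^2 = 263.74.
g * b^2 = 9.81 * 8.7^2 = 9.81 * 75.69 = 742.52.
Q^2 / (g*b^2) = 263.74 / 742.52 = 0.3552.
yc = 0.3552^(1/3) = 0.7082 m.

0.7082


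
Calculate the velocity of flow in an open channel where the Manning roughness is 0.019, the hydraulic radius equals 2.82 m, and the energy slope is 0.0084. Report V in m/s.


Manning's equation gives V = (1/n) * R^(2/3) * S^(1/2).
First, compute R^(2/3) = 2.82^(2/3) = 1.996.
Next, S^(1/2) = 0.0084^(1/2) = 0.091652.
Then 1/n = 1/0.019 = 52.63.
V = 52.63 * 1.996 * 0.091652 = 9.6284 m/s.

9.6284


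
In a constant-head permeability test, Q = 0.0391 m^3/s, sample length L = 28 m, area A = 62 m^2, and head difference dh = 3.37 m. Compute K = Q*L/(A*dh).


From K = Q*L / (A*dh):
Numerator: Q*L = 0.0391 * 28 = 1.0948.
Denominator: A*dh = 62 * 3.37 = 208.94.
K = 1.0948 / 208.94 = 0.00524 m/s.

0.00524


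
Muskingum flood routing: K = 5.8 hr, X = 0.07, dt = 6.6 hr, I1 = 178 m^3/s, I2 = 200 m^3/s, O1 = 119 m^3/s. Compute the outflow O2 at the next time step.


Muskingum coefficients:
denom = 2*K*(1-X) + dt = 2*5.8*(1-0.07) + 6.6 = 17.388.
C0 = (dt - 2*K*X)/denom = (6.6 - 2*5.8*0.07)/17.388 = 0.3329.
C1 = (dt + 2*K*X)/denom = (6.6 + 2*5.8*0.07)/17.388 = 0.4263.
C2 = (2*K*(1-X) - dt)/denom = 0.2409.
O2 = C0*I2 + C1*I1 + C2*O1
   = 0.3329*200 + 0.4263*178 + 0.2409*119
   = 171.11 m^3/s.

171.11


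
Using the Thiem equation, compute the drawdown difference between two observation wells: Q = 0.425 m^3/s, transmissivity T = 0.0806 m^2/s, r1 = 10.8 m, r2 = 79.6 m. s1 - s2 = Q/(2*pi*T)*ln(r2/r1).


Thiem equation: s1 - s2 = Q/(2*pi*T) * ln(r2/r1).
ln(r2/r1) = ln(79.6/10.8) = 1.9975.
Q/(2*pi*T) = 0.425 / (2*pi*0.0806) = 0.425 / 0.5064 = 0.8392.
s1 - s2 = 0.8392 * 1.9975 = 1.6763 m.

1.6763


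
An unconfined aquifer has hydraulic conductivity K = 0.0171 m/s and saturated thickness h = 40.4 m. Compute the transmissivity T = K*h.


Transmissivity is defined as T = K * h.
T = 0.0171 * 40.4
  = 0.6908 m^2/s.

0.6908


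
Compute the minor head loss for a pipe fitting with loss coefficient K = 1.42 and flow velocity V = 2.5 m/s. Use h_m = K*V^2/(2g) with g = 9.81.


Minor loss formula: h_m = K * V^2/(2g).
V^2 = 2.5^2 = 6.25.
V^2/(2g) = 6.25 / 19.62 = 0.3186 m.
h_m = 1.42 * 0.3186 = 0.4523 m.

0.4523


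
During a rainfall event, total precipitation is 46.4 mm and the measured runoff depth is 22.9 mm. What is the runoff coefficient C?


The runoff coefficient C = runoff depth / rainfall depth.
C = 22.9 / 46.4
  = 0.4935.

0.4935


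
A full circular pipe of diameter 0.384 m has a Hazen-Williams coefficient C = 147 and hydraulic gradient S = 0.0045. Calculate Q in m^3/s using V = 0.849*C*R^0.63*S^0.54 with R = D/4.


For a full circular pipe, R = D/4 = 0.384/4 = 0.096 m.
V = 0.849 * 147 * 0.096^0.63 * 0.0045^0.54
  = 0.849 * 147 * 0.228471 * 0.054042
  = 1.541 m/s.
Pipe area A = pi*D^2/4 = pi*0.384^2/4 = 0.1158 m^2.
Q = A * V = 0.1158 * 1.541 = 0.1785 m^3/s.

0.1785


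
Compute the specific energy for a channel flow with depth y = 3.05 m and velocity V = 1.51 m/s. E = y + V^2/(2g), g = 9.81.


Specific energy E = y + V^2/(2g).
Velocity head = V^2/(2g) = 1.51^2 / (2*9.81) = 2.2801 / 19.62 = 0.1162 m.
E = 3.05 + 0.1162 = 3.1662 m.

3.1662


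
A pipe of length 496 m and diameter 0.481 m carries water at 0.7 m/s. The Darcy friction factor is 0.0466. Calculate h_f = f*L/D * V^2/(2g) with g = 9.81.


Darcy-Weisbach equation: h_f = f * (L/D) * V^2/(2g).
f * L/D = 0.0466 * 496/0.481 = 48.0532.
V^2/(2g) = 0.7^2 / (2*9.81) = 0.49 / 19.62 = 0.025 m.
h_f = 48.0532 * 0.025 = 1.2 m.

1.2


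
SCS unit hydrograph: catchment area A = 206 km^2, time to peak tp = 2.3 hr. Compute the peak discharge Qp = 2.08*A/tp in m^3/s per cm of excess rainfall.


SCS formula: Qp = 2.08 * A / tp.
Qp = 2.08 * 206 / 2.3
   = 428.48 / 2.3
   = 186.3 m^3/s per cm.

186.3


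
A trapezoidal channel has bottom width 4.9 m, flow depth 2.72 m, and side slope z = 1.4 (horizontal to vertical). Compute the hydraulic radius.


For a trapezoidal section with side slope z:
A = (b + z*y)*y = (4.9 + 1.4*2.72)*2.72 = 23.686 m^2.
P = b + 2*y*sqrt(1 + z^2) = 4.9 + 2*2.72*sqrt(1 + 1.4^2) = 14.259 m.
R = A/P = 23.686 / 14.259 = 1.6611 m.

1.6611


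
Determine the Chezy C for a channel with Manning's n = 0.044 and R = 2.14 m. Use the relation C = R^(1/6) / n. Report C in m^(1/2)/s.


The Chezy coefficient relates to Manning's n through C = R^(1/6) / n.
R^(1/6) = 2.14^(1/6) = 1.135191.
C = 1.135191 / 0.044 = 25.8 m^(1/2)/s.

25.8


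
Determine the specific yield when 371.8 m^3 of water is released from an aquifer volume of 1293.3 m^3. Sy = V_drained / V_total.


Specific yield Sy = Volume drained / Total volume.
Sy = 371.8 / 1293.3
   = 0.2875.

0.2875


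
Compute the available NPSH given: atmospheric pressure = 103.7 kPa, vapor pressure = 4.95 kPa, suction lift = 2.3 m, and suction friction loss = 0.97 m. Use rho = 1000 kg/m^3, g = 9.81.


NPSHa = p_atm/(rho*g) - z_s - hf_s - p_vap/(rho*g).
p_atm/(rho*g) = 103.7*1000 / (1000*9.81) = 10.571 m.
p_vap/(rho*g) = 4.95*1000 / (1000*9.81) = 0.505 m.
NPSHa = 10.571 - 2.3 - 0.97 - 0.505
      = 6.8 m.

6.8


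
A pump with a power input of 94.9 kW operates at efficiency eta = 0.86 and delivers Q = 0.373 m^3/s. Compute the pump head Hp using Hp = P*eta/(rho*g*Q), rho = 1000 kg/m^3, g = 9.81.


Pump head formula: Hp = P * eta / (rho * g * Q).
Numerator: P * eta = 94.9 * 1000 * 0.86 = 81614.0 W.
Denominator: rho * g * Q = 1000 * 9.81 * 0.373 = 3659.13.
Hp = 81614.0 / 3659.13 = 22.3 m.

22.3


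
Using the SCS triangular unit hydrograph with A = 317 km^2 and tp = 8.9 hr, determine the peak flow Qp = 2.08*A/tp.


SCS formula: Qp = 2.08 * A / tp.
Qp = 2.08 * 317 / 8.9
   = 659.36 / 8.9
   = 74.09 m^3/s per cm.

74.09


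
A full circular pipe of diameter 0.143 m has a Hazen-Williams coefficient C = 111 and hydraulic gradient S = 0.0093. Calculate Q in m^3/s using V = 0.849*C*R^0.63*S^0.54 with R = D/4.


For a full circular pipe, R = D/4 = 0.143/4 = 0.0357 m.
V = 0.849 * 111 * 0.0357^0.63 * 0.0093^0.54
  = 0.849 * 111 * 0.122621 * 0.07998
  = 0.9242 m/s.
Pipe area A = pi*D^2/4 = pi*0.143^2/4 = 0.0161 m^2.
Q = A * V = 0.0161 * 0.9242 = 0.0148 m^3/s.

0.0148


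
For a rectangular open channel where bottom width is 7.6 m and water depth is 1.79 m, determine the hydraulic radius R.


For a rectangular section:
Flow area A = b * y = 7.6 * 1.79 = 13.6 m^2.
Wetted perimeter P = b + 2y = 7.6 + 2*1.79 = 11.18 m.
Hydraulic radius R = A/P = 13.6 / 11.18 = 1.2168 m.

1.2168


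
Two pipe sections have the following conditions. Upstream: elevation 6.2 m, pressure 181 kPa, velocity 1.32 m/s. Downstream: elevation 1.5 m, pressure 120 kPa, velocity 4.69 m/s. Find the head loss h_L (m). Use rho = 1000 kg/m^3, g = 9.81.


Total head at each section: H = z + p/(rho*g) + V^2/(2g).
H1 = 6.2 + 181*1000/(1000*9.81) + 1.32^2/(2*9.81)
   = 6.2 + 18.451 + 0.0888
   = 24.739 m.
H2 = 1.5 + 120*1000/(1000*9.81) + 4.69^2/(2*9.81)
   = 1.5 + 12.232 + 1.1211
   = 14.854 m.
h_L = H1 - H2 = 24.739 - 14.854 = 9.886 m.

9.886
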